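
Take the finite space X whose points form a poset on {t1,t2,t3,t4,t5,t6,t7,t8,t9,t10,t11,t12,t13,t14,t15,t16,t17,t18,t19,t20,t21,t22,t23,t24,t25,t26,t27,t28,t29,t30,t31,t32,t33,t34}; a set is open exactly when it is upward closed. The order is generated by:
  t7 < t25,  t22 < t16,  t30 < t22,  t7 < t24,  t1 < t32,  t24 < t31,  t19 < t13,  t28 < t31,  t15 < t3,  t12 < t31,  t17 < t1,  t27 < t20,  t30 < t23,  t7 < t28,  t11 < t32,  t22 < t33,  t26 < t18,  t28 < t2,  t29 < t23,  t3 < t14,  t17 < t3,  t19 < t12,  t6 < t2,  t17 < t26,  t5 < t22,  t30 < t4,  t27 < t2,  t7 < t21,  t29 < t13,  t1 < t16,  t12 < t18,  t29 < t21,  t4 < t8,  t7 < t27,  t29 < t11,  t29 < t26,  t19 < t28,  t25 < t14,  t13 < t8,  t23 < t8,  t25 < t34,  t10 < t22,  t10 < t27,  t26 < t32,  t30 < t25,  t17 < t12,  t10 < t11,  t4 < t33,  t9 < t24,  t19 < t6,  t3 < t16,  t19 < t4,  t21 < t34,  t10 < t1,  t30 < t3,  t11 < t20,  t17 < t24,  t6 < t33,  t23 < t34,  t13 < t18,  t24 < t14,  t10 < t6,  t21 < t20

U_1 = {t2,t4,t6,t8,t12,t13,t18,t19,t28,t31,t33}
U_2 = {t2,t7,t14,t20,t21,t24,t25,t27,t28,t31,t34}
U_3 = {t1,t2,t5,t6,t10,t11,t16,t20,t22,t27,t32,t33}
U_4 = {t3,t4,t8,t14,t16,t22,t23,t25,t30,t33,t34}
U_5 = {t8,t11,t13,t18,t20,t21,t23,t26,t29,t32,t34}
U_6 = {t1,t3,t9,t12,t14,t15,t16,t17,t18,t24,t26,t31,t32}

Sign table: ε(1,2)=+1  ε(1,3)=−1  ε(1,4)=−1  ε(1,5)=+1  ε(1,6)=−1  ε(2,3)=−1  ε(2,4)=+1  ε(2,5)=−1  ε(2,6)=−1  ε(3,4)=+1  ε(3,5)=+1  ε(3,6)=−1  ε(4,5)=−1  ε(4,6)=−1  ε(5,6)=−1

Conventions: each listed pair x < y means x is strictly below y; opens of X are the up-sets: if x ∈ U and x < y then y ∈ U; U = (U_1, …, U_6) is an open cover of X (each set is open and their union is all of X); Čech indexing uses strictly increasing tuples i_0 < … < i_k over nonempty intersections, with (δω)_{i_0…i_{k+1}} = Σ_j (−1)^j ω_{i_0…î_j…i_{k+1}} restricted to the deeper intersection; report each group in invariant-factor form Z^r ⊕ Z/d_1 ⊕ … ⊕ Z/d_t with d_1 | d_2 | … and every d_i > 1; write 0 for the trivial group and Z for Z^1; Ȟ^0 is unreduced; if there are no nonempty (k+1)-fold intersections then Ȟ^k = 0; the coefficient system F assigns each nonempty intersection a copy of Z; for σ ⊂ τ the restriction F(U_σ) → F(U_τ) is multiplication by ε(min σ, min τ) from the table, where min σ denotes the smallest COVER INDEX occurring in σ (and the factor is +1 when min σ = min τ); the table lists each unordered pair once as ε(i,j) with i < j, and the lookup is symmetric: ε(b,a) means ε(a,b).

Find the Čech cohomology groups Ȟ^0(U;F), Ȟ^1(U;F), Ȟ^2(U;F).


Ȟ^0 ≅ 0; Ȟ^1 ≅ Z/2; Ȟ^2 ≅ Z

nonempty overlaps:
  U12={t2,t28,t31} U13={t2,t6,t33} U14={t4,t8,t33} U15={t8,t13,t18} U16={t12,t18,t31} U23={t2,t20,t27} U24={t14,t25,t34} U25={t20,t21,t34} U26={t14,t24,t31} U34={t16,t22,t33} U35={t11,t20,t32} U36={t1,t16,t32} U45={t8,t23,t34} U46={t3,t14,t16} U56={t18,t26,t32}
  U123={t2} U126={t31} U134={t33} U145={t8} U156={t18} U235={t20} U245={t34} U246={t14} U346={t16} U356={t32}
C dims 6,15,10; δ0: rk 6, SNF 1^5·2; δ1: rk 9, SNF 1^9
degree 0: 6−6−0 = 0 → Ȟ^0 ≅ 0
degree 1: 15−9−6 = 0 plus torsion [2] → Ȟ^1 ≅ Z/2
degree 2: 10−0−9 = 1 → Ȟ^2 ≅ Z


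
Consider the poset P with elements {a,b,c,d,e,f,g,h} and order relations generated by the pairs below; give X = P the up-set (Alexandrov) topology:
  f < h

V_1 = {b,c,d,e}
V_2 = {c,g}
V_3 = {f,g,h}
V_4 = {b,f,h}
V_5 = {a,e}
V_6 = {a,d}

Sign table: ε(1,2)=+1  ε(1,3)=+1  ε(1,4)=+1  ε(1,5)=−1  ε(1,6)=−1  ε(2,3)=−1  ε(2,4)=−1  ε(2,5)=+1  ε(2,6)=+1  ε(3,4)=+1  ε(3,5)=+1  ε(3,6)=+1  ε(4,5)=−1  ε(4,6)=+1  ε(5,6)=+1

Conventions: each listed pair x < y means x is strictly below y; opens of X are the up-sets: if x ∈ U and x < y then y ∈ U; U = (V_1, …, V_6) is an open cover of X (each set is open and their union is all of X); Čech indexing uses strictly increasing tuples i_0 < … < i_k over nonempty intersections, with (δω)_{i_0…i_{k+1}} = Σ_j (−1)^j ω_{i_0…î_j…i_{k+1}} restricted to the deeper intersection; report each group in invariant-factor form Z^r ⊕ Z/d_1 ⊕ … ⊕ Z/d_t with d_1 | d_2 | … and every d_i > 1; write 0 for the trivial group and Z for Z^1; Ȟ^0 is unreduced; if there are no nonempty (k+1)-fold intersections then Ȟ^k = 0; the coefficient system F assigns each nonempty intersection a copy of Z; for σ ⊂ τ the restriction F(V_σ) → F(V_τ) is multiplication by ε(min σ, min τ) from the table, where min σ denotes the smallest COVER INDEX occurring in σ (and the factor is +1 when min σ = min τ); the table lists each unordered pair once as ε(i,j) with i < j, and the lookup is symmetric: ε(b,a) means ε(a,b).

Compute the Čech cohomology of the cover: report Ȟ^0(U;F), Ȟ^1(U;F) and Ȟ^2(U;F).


Ȟ^0(U;F) ≅ 0; Ȟ^1(U;F) ≅ Z ⊕ Z/2; Ȟ^2(U;F) ≅ 0

nerve of the cover:
  V12={c} V14={b} V15={e} V16={d} V23={g} V34={f,h} V56={a}
C dims 6,7; δ0: rk 6, SNF 1^5·2
Ȟ^0 = (6 − 6) − 0 = 0, so Ȟ^0 ≅ 0
Ȟ^1 = (7 − 0) − 6 = 1 plus torsion [2], so Ȟ^1 ≅ Z ⊕ Z/2
Ȟ^2 = (0 − 0) − 0 = 0, so Ȟ^2 ≅ 0


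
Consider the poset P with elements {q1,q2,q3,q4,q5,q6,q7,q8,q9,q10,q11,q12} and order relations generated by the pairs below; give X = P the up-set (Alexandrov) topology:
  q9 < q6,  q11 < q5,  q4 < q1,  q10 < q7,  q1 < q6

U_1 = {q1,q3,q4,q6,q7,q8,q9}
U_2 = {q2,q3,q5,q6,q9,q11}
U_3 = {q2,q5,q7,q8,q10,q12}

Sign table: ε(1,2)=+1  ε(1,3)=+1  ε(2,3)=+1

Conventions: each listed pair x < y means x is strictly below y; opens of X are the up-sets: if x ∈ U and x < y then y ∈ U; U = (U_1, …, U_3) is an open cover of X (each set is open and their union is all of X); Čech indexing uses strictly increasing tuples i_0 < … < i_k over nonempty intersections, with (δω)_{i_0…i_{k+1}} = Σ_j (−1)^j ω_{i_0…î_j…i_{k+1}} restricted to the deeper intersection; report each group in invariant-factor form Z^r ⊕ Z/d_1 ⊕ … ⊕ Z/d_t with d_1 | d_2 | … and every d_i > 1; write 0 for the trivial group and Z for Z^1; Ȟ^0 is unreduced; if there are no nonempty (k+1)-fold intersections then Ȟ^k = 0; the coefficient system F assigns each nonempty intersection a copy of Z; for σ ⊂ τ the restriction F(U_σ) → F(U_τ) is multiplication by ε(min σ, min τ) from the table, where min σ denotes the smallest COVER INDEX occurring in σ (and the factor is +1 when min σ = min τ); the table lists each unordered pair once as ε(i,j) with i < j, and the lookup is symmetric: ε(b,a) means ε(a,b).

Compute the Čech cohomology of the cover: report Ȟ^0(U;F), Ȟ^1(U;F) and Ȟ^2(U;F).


Ȟ^0(U;F) ≅ Z, Ȟ^1(U;F) ≅ Z, Ȟ^2(U;F) ≅ 0

nerve of the cover:
  U12={q3,q6,q9} U13={q7,q8} U23={q2,q5}
C dims 3,3; δ0: rk 2, SNF 1^2
Ȟ^0 = (3 − 2) − 0 = 1, so Ȟ^0 ≅ Z
Ȟ^1 = (3 − 0) − 2 = 1, so Ȟ^1 ≅ Z
Ȟ^2 = (0 − 0) − 0 = 0, so Ȟ^2 ≅ 0


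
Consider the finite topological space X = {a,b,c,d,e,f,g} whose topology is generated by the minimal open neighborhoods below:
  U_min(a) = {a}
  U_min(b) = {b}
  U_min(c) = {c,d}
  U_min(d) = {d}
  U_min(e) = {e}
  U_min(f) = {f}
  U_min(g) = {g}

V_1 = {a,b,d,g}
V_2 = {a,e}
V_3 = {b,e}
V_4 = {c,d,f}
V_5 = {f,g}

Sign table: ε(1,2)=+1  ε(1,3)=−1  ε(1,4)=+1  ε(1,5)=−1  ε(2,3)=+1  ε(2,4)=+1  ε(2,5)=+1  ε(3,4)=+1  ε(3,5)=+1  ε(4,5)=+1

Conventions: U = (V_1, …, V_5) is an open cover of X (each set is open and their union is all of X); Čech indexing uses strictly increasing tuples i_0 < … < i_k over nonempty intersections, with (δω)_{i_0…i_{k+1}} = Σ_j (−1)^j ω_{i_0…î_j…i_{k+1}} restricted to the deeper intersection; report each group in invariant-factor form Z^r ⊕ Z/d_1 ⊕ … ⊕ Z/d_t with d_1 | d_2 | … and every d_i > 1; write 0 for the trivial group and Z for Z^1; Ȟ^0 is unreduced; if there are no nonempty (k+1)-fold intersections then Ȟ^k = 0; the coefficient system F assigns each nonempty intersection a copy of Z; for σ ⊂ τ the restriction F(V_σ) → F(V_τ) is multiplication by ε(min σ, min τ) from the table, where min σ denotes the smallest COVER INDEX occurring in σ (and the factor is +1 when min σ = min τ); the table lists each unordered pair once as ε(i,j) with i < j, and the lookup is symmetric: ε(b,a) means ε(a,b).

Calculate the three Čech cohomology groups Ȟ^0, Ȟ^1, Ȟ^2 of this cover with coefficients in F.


nerve of the cover:
  V12={a} V13={b} V14={d} V15={g} V23={e} V45={f}
C dims 5,6; δ0: rk 5, SNF 1^4·2
Ȟ^0 = (5 − 5) − 0 = 0, so Ȟ^0 ≅ 0
Ȟ^1 = (6 − 0) − 5 = 1 plus torsion [2], so Ȟ^1 ≅ Z ⊕ Z/2
Ȟ^2 = (0 − 0) − 0 = 0, so Ȟ^2 ≅ 0

Ȟ^0(U;F) ≅ 0; Ȟ^1(U;F) ≅ Z ⊕ Z/2; Ȟ^2(U;F) ≅ 0


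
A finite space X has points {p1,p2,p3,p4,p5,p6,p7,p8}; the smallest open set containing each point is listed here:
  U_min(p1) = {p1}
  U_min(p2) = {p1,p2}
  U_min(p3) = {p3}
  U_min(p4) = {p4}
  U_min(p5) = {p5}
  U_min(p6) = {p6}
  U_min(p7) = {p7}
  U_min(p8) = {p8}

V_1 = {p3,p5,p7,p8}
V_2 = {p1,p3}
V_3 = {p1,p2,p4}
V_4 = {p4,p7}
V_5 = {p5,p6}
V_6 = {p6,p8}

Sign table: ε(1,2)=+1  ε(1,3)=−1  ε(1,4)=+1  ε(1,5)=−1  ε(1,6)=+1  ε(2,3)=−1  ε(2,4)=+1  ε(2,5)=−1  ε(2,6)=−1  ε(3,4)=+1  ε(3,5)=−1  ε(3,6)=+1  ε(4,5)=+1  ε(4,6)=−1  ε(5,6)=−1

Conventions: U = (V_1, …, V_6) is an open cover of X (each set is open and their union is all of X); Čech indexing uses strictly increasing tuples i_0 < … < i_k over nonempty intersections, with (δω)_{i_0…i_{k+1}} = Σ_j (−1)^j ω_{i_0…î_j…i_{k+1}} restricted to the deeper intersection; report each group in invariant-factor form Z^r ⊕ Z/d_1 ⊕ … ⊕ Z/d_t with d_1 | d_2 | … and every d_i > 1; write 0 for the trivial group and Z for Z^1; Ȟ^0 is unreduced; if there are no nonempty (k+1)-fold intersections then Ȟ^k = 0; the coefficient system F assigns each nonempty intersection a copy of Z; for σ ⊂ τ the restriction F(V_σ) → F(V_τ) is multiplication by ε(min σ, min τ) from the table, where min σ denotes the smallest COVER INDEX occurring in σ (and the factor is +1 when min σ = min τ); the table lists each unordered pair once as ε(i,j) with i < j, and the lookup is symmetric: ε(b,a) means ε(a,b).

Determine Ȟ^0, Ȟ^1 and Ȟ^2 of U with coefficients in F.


nerve of the cover:
  V12={p3} V14={p7} V15={p5} V16={p8} V23={p1} V34={p4} V56={p6}
C dims 6,7; δ0: rk 6, SNF 1^5·2
Ȟ^0 = (6 − 6) − 0 = 0, so Ȟ^0 ≅ 0
Ȟ^1 = (7 − 0) − 6 = 1 plus torsion [2], so Ȟ^1 ≅ Z ⊕ Z/2
Ȟ^2 = (0 − 0) − 0 = 0, so Ȟ^2 ≅ 0

Ȟ^0 ≅ 0, Ȟ^1 ≅ Z ⊕ Z/2, Ȟ^2 ≅ 0


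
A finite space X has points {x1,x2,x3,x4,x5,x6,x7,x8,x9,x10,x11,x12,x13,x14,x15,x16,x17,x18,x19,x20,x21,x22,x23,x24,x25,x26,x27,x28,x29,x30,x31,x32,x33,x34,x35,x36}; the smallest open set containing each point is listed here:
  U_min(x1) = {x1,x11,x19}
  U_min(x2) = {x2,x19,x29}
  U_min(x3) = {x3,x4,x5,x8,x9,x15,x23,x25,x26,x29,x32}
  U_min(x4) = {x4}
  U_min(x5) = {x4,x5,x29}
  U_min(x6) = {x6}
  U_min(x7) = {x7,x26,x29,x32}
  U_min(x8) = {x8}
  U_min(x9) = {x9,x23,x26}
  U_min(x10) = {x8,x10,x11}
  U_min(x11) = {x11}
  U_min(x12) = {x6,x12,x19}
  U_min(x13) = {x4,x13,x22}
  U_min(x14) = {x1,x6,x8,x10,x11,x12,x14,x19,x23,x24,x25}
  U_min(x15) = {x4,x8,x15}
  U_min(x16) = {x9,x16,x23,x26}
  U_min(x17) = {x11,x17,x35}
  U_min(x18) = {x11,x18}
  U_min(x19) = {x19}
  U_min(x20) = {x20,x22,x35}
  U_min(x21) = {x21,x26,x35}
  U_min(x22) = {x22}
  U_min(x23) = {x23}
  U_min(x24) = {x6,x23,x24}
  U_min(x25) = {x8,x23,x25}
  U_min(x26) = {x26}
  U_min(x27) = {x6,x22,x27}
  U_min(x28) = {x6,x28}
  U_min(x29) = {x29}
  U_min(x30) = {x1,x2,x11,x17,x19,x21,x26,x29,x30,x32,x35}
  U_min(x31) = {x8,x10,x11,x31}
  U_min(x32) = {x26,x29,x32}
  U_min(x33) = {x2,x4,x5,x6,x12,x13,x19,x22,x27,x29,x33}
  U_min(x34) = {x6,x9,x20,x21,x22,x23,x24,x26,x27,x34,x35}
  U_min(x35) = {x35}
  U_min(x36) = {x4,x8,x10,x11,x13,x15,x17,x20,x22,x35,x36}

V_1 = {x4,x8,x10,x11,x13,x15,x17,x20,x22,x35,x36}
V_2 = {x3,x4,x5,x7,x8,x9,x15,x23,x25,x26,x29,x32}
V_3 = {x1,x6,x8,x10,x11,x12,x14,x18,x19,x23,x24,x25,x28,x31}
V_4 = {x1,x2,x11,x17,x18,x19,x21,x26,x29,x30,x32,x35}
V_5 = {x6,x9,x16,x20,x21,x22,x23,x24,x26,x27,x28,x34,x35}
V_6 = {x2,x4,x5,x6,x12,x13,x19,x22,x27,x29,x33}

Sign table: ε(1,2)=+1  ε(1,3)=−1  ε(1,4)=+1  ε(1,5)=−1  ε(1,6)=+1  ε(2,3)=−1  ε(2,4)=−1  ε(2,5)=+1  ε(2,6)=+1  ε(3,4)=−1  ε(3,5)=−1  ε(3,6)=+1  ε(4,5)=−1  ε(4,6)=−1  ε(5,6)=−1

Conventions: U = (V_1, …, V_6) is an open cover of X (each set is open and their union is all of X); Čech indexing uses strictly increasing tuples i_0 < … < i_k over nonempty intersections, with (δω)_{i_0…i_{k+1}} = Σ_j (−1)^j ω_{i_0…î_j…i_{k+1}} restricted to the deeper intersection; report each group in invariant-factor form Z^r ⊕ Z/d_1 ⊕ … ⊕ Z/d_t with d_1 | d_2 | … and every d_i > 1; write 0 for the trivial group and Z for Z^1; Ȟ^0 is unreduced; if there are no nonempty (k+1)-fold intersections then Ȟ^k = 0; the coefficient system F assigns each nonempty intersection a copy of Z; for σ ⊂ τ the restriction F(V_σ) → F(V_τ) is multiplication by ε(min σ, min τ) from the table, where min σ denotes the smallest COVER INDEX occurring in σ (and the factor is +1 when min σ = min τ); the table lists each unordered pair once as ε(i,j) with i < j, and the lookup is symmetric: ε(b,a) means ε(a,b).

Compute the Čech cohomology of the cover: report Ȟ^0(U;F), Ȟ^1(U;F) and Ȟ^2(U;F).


nerve of the cover:
  V12={x4,x8,x15} V13={x8,x10,x11} V14={x11,x17,x35} V15={x20,x22,x35} V16={x4,x13,x22} V23={x8,x23,x25} V24={x26,x29,x32} V25={x9,x23,x26} V26={x4,x5,x29} V34={x1,x11,x18,x19} V35={x6,x23,x24,x28} V36={x6,x12,x19} V45={x21,x26,x35} V46={x2,x19,x29} V56={x6,x22,x27}
  V123={x8} V126={x4} V134={x11} V145={x35} V156={x22} V235={x23} V245={x26} V246={x29} V346={x19} V356={x6}
C dims 6,15,10; δ0: rk 6, SNF 1^5·2; δ1: rk 9, SNF 1^9
Ȟ^0 = (6 − 6) − 0 = 0, so Ȟ^0 ≅ 0
Ȟ^1 = (15 − 9) − 6 = 0 plus torsion [2], so Ȟ^1 ≅ Z/2
Ȟ^2 = (10 − 0) − 9 = 1, so Ȟ^2 ≅ Z

Ȟ^0 ≅ 0, Ȟ^1 ≅ Z/2 and Ȟ^2 ≅ Z


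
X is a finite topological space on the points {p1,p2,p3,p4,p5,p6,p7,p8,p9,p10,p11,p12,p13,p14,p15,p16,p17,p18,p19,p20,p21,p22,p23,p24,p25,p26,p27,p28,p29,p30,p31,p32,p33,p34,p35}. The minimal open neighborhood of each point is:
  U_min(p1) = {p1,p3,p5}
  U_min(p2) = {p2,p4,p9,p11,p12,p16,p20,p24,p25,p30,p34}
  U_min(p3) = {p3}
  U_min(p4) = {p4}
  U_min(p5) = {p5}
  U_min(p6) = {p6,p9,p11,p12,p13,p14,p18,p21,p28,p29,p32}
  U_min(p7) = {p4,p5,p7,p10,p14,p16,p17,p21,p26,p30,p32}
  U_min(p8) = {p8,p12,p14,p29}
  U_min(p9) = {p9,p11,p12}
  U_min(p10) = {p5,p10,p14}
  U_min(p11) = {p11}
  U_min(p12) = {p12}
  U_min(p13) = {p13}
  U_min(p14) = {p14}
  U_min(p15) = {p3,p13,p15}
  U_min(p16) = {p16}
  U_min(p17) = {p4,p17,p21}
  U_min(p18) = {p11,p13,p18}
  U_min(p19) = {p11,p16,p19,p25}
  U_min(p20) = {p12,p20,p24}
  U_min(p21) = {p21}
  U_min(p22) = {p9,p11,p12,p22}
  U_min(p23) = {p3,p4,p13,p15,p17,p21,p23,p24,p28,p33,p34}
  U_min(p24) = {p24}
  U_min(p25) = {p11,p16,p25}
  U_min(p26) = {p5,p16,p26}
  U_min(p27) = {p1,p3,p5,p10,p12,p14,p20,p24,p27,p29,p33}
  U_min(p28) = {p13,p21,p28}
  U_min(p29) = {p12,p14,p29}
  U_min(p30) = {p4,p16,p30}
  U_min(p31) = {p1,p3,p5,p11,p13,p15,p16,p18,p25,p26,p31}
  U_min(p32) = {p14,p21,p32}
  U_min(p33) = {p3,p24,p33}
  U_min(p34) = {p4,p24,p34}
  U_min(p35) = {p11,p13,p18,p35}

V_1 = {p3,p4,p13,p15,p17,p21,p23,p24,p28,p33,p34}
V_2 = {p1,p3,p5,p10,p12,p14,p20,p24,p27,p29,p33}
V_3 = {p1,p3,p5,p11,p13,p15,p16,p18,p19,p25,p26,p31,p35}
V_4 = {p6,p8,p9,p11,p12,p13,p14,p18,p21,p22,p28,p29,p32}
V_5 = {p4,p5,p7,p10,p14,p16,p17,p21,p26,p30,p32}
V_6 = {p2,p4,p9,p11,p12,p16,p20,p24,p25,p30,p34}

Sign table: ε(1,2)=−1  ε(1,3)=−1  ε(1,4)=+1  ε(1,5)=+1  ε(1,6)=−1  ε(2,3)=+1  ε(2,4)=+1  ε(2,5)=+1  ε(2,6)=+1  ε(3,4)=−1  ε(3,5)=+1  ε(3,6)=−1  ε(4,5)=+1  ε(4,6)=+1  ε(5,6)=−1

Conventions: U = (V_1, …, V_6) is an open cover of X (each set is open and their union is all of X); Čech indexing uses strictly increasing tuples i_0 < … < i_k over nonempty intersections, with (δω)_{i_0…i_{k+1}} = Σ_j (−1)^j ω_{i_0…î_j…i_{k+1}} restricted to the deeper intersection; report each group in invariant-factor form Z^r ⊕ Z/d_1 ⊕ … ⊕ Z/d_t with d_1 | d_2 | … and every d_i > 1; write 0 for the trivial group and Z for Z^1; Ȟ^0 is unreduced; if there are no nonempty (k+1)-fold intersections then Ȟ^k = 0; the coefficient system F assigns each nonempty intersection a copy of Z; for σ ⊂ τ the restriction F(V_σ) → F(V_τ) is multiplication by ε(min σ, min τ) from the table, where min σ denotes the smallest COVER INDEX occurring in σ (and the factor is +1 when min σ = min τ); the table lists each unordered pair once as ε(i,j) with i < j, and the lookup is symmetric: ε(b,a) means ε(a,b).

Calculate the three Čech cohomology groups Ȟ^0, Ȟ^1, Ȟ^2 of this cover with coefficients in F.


Ȟ^0 = 0; Ȟ^1 = Z/2; Ȟ^2 = Z

nonempty intersections:
  V12={p3,p24,p33} V13={p3,p13,p15} V14={p13,p21,p28} V15={p4,p17,p21} V16={p4,p24,p34} V23={p1,p3,p5} V24={p12,p14,p29} V25={p5,p10,p14} V26={p12,p20,p24} V34={p11,p13,p18} V35={p5,p16,p26} V36={p11,p16,p25} V45={p14,p21,p32} V46={p9,p11,p12} V56={p4,p16,p30}
  V123={p3} V126={p24} V134={p13} V145={p21} V156={p4} V235={p5} V245={p14} V246={p12} V346={p11} V356={p16}
C dims 6,15,10; δ0: rk 6, SNF 1^5·2; δ1: rk 9, SNF 1^9
Ȟ^0: (6−6)−0=0 ⇒ 0
Ȟ^1: (15−9)−6=0 plus torsion [2] ⇒ Z/2
Ȟ^2: (10−0)−9=1 ⇒ Z


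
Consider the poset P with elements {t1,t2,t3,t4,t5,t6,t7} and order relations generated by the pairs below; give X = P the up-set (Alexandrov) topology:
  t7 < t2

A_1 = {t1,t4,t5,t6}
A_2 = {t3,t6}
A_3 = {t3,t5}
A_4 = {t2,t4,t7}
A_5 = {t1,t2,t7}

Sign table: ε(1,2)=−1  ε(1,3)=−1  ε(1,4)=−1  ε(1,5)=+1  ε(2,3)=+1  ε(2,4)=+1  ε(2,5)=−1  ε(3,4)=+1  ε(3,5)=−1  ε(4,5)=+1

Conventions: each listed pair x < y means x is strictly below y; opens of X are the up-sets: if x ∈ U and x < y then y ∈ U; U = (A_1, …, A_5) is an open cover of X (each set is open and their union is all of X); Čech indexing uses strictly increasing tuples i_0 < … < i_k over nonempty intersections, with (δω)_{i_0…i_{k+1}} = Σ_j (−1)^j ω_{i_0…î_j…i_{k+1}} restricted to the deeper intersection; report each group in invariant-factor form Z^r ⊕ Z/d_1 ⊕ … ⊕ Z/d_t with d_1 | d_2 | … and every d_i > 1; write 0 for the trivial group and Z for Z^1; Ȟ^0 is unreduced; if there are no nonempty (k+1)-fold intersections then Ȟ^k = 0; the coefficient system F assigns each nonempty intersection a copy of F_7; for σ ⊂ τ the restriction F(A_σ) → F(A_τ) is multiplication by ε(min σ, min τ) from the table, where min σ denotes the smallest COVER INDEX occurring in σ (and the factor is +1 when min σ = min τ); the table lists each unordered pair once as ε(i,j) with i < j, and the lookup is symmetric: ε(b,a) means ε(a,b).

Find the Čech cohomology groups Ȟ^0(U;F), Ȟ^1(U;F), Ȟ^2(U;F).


Ȟ^0(U;F) ≅ 0, Ȟ^1(U;F) ≅ Z/7 and Ȟ^2(U;F) ≅ 0

intersection data:
  A12={t6} A13={t5} A14={t4} A15={t1} A23={t3} A45={t2,t7}
C dims 5,6; δ0: rk_F7 5
Ȟ^0 = (5 − 5) − 0 = 0, so Ȟ^0 ≅ 0
Ȟ^1 = (6 − 0) − 5 = 1, so Ȟ^1 ≅ Z/7
Ȟ^2 = (0 − 0) − 0 = 0, so Ȟ^2 ≅ 0


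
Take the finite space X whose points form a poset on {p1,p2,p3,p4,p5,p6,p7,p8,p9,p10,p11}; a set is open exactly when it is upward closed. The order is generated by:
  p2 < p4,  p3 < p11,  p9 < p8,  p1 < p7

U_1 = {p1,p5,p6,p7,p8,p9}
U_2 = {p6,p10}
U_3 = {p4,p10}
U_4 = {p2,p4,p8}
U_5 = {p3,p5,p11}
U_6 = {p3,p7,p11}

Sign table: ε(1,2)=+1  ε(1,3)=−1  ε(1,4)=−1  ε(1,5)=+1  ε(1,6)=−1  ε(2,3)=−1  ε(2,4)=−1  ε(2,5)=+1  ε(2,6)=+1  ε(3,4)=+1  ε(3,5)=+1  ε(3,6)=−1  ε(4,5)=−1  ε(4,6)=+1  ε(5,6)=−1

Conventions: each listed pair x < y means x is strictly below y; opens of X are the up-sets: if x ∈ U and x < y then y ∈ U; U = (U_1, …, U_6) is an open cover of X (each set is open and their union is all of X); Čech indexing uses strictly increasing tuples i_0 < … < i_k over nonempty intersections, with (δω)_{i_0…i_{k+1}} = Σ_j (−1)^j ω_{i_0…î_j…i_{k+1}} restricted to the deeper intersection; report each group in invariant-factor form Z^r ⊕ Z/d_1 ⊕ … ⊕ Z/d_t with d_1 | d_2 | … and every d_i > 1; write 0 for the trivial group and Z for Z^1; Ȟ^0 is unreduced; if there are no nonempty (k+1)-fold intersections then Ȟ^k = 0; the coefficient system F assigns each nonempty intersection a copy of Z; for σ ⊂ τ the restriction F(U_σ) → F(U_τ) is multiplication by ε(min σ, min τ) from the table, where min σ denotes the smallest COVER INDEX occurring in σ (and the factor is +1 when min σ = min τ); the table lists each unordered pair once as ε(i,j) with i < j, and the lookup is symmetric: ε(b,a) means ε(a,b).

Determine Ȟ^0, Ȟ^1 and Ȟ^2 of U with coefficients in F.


Ȟ^0(U;F) ≅ Z, Ȟ^1(U;F) ≅ Z^2, Ȟ^2(U;F) ≅ 0

cover nerve:
  U12={p6} U14={p8} U15={p5} U16={p7} U23={p10} U34={p4} U56={p3,p11}
C dims 6,7; δ0: rk 5, SNF 1^5
Ȟ^0: (6−5)−0=1 ⇒ Z
Ȟ^1: (7−0)−5=2 ⇒ Z^2
Ȟ^2: (0−0)−0=0 ⇒ 0


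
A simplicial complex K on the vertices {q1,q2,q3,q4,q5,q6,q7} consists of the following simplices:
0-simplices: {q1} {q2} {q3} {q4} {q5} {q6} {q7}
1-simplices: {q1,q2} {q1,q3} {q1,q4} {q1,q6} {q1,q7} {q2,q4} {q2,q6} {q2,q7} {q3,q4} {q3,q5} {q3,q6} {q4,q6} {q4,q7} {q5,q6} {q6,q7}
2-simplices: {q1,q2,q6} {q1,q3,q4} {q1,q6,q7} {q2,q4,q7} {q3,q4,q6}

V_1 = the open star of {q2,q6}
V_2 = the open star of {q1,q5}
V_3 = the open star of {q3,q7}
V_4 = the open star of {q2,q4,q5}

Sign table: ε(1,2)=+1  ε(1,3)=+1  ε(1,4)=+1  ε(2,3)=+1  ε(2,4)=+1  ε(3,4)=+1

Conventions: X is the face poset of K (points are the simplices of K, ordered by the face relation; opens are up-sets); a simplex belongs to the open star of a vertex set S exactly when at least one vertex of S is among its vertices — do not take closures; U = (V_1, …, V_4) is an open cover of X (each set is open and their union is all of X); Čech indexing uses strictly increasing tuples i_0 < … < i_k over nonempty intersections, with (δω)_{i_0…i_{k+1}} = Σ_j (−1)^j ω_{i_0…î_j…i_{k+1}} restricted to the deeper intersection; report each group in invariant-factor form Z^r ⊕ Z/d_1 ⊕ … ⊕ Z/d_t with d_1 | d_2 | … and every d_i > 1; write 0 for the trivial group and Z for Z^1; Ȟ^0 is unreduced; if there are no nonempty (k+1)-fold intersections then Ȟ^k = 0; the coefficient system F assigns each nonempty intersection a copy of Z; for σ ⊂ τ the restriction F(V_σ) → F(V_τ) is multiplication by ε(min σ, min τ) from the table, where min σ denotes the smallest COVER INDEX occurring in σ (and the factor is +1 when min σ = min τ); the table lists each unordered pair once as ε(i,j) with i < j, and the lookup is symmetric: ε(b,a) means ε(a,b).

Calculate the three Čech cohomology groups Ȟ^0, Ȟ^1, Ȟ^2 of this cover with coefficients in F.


nerve of the cover:
  V1={{q2},{q6},{q1,q2},{q1,q6},{q2,q4},{q2,q6},{q2,q7},{q3,q6},{q4,q6},{q5,q6},{q6,q7},{q1,q2,q6},{q1,q6,q7},{q2,q4,q7},{q3,q4,q6}} V2={{q1},{q5},{q1,q2},{q1,q3},{q1,q4},{q1,q6},{q1,q7},{q3,q5},{q5,q6},{q1,q2,q6},{q1,q3,q4},{q1,q6,q7}} V3={{q3},{q7},{q1,q3},{q1,q7},{q2,q7},{q3,q4},{q3,q5},{q3,q6},{q4,q7},{q6,q7},{q1,q3,q4},{q1,q6,q7},{q2,q4,q7},{q3,q4,q6}} V4={{q2},{q4},{q5},{q1,q2},{q1,q4},{q2,q4},{q2,q6},{q2,q7},{q3,q4},{q3,q5},{q4,q6},{q4,q7},{q5,q6},{q1,q2,q6},{q1,q3,q4},{q2,q4,q7},{q3,q4,q6}}
  V12={{q1,q2},{q1,q6},{q5,q6},{q1,q2,q6},{q1,q6,q7}} V13={{q2,q7},{q3,q6},{q6,q7},{q1,q6,q7},{q2,q4,q7},{q3,q4,q6}} V14={{q2},{q1,q2},{q2,q4},{q2,q6},{q2,q7},{q4,q6},{q5,q6},{q1,q2,q6},{q2,q4,q7},{q3,q4,q6}} V23={{q1,q3},{q1,q7},{q3,q5},{q1,q3,q4},{q1,q6,q7}} V24={{q5},{q1,q2},{q1,q4},{q3,q5},{q5,q6},{q1,q2,q6},{q1,q3,q4}} V34={{q2,q7},{q3,q4},{q3,q5},{q4,q7},{q1,q3,q4},{q2,q4,q7},{q3,q4,q6}}
  V123={{q1,q6,q7}} V124={{q1,q2},{q5,q6},{q1,q2,q6}} V134={{q2,q7},{q2,q4,q7},{q3,q4,q6}} V234={{q3,q5},{q1,q3,q4}}
C dims 4,6,4; δ0: rk 3, SNF 1^3; δ1: rk 3, SNF 1^3
Ȟ^0 = (4 − 3) − 0 = 1, so Ȟ^0 ≅ Z
Ȟ^1 = (6 − 3) − 3 = 0, so Ȟ^1 ≅ 0
Ȟ^2 = (4 − 0) − 3 = 1, so Ȟ^2 ≅ Z

Ȟ^0 = Z,  Ȟ^1 = 0,  Ȟ^2 = Z


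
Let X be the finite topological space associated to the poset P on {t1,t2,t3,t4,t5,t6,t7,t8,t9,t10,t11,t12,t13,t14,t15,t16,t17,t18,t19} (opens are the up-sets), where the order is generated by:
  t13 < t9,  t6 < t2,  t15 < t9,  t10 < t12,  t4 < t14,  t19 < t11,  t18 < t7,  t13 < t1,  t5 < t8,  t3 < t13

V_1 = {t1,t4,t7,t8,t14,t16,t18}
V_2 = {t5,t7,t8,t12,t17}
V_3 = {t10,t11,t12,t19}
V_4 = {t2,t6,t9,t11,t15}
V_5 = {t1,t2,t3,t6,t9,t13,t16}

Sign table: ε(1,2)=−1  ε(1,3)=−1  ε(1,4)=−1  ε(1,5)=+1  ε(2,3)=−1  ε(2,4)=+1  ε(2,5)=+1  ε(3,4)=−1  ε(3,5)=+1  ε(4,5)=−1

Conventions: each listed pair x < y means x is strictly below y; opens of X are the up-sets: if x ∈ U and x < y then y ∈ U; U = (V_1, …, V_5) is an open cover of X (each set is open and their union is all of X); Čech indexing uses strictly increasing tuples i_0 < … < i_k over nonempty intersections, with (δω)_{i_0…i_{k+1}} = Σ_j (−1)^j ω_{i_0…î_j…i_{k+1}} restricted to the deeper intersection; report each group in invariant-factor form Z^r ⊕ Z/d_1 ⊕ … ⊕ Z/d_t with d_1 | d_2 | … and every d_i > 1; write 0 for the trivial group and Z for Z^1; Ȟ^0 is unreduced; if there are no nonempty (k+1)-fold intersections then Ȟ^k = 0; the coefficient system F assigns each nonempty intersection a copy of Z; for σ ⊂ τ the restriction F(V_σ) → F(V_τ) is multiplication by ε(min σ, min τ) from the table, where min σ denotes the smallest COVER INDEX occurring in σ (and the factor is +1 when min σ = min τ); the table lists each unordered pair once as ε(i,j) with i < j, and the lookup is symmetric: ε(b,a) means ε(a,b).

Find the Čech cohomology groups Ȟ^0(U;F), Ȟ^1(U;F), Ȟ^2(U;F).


nerve of the cover:
  V12={t7,t8} V15={t1,t16} V23={t12} V34={t11} V45={t2,t6,t9}
C dims 5,5; δ0: rk 4, SNF 1^4
Ȟ^0 = (5 − 4) − 0 = 1, so Ȟ^0 ≅ Z
Ȟ^1 = (5 − 0) − 4 = 1, so Ȟ^1 ≅ Z
Ȟ^2 = (0 − 0) − 0 = 0, so Ȟ^2 ≅ 0

Ȟ^0 = Z,  Ȟ^1 = Z,  Ȟ^2 = 0


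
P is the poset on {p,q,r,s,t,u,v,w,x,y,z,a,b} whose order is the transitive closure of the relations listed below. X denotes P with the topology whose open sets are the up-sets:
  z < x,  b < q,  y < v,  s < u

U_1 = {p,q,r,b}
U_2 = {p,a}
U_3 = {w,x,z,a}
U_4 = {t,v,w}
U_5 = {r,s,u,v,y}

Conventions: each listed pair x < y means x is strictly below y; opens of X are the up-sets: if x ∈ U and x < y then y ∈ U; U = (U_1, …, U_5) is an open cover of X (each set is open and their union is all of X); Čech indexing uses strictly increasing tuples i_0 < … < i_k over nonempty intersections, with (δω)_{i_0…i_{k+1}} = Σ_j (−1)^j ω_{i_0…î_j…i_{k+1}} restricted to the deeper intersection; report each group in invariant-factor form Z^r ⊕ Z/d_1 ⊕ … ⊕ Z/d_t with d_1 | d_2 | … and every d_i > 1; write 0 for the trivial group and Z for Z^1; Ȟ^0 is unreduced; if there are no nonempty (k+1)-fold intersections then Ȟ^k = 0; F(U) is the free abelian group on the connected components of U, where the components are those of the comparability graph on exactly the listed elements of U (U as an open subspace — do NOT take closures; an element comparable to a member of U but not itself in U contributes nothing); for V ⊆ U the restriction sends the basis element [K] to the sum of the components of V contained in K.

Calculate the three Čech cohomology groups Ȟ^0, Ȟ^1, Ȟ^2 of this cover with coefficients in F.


Ȟ^0 = Z^9, Ȟ^1 = 0 and Ȟ^2 = 0

nerve simplices:
  U12={p} U15={r} U23={a} U34={w} U45={v}
components per intersection:
  U1: {p} {q,b} {r}
  U2: {p} {a}
  U3: {w} {x,z} {a}
  U4: {t} {v} {w}
  U5: {r} {s,u} {v,y}
  U12: {p}
  U15: {r}
  U23: {a}
  U34: {w}
  U45: {v}
C dims 14,5; δ0: rk 5, SNF 1^5
degree 0: 14−5−0 = 9 → Ȟ^0 ≅ Z^9
degree 1: 5−0−5 = 0 → Ȟ^1 ≅ 0
degree 2: 0−0−0 = 0 → Ȟ^2 ≅ 0


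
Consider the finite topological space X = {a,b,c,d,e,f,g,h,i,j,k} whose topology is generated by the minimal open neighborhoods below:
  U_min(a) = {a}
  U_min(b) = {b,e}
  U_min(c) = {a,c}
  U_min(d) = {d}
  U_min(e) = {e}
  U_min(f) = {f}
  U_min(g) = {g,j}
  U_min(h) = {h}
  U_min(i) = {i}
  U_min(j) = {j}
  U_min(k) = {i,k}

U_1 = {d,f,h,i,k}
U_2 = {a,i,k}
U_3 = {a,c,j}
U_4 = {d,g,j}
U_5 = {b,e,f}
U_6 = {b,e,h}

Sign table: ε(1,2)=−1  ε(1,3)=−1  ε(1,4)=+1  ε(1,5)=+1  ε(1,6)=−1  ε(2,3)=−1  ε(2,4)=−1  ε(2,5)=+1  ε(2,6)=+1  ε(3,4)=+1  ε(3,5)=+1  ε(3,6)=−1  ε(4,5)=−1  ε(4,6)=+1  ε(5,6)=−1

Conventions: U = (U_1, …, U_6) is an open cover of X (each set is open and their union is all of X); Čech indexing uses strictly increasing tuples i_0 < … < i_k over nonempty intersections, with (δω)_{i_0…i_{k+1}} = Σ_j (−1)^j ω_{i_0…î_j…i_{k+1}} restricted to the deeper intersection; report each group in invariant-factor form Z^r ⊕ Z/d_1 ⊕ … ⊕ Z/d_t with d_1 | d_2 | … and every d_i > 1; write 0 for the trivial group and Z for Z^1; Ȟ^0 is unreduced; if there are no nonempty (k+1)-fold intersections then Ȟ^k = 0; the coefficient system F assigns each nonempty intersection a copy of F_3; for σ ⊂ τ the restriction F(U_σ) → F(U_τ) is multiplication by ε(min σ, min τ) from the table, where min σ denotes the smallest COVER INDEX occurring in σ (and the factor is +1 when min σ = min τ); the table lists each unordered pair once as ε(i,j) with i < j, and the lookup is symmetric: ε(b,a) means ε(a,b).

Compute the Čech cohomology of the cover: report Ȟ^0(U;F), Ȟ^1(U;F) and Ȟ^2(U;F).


Ȟ^0 = Z/3; Ȟ^1 = Z/3 ⊕ Z/3; Ȟ^2 = 0

nonempty intersections:
  U12={i,k} U14={d} U15={f} U16={h} U23={a} U34={j} U56={b,e}
C dims 6,7; δ0: rk_F3 5
Ȟ^0: (6−5)−0=1 ⇒ Z/3
Ȟ^1: (7−0)−5=2 ⇒ Z/3 ⊕ Z/3
Ȟ^2: (0−0)−0=0 ⇒ 0


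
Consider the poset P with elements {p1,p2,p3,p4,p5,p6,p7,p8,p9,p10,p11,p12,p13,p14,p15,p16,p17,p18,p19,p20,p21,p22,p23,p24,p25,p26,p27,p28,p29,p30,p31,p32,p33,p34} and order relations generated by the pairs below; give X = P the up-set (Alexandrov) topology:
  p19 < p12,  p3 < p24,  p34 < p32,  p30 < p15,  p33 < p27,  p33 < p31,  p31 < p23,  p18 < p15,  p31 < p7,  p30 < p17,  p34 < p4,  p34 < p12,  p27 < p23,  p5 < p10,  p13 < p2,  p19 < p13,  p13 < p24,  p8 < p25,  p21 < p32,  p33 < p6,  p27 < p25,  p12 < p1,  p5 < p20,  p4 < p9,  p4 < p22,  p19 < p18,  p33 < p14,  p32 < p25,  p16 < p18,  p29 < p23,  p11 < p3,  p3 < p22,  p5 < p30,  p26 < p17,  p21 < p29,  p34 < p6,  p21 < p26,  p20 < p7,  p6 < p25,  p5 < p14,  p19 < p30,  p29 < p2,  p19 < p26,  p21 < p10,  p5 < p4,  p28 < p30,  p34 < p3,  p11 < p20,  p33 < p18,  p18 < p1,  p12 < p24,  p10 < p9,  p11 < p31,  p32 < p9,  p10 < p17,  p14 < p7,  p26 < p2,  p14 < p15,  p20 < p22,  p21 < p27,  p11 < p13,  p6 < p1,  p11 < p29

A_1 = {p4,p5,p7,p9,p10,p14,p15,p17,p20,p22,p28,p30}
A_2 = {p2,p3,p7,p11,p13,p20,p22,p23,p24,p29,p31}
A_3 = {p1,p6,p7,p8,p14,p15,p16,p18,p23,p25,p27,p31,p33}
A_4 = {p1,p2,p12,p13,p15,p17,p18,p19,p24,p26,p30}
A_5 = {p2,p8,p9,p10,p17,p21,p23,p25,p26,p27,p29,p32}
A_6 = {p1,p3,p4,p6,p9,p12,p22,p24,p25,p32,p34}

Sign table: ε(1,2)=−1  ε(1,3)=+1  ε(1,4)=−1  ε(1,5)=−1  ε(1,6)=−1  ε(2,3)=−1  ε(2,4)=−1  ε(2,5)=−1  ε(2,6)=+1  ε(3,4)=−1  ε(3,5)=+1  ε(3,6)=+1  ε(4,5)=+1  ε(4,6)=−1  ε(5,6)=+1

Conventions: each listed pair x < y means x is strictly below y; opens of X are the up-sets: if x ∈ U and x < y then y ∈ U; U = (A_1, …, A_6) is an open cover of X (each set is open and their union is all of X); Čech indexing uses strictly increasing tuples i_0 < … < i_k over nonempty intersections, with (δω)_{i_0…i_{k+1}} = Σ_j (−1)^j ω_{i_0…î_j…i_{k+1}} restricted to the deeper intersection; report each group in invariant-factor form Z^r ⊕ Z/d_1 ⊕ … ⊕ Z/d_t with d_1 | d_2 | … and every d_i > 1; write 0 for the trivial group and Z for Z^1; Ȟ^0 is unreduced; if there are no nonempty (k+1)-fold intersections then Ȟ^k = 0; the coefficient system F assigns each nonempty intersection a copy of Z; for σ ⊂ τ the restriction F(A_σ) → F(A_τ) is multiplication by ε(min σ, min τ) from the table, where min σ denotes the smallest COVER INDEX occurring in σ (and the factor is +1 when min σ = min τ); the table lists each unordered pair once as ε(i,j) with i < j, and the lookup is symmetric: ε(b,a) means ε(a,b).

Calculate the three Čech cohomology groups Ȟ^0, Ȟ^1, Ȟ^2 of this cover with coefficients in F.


nonempty overlaps:
  A12={p7,p20,p22} A13={p7,p14,p15} A14={p15,p17,p30} A15={p9,p10,p17} A16={p4,p9,p22} A23={p7,p23,p31} A24={p2,p13,p24} A25={p2,p23,p29} A26={p3,p22,p24} A34={p1,p15,p18} A35={p8,p23,p25,p27} A36={p1,p6,p25} A45={p2,p17,p26} A46={p1,p12,p24} A56={p9,p25,p32}
  A123={p7} A126={p22} A134={p15} A145={p17} A156={p9} A235={p23} A245={p2} A246={p24} A346={p1} A356={p25}
C dims 6,15,10; δ0: rk 6, SNF 1^5·2; δ1: rk 9, SNF 1^9
degree 0: 6−6−0 = 0 → Ȟ^0 ≅ 0
degree 1: 15−9−6 = 0 plus torsion [2] → Ȟ^1 ≅ Z/2
degree 2: 10−0−9 = 1 → Ȟ^2 ≅ Z

Ȟ^0 ≅ 0,  Ȟ^1 ≅ Z/2,  Ȟ^2 ≅ Z


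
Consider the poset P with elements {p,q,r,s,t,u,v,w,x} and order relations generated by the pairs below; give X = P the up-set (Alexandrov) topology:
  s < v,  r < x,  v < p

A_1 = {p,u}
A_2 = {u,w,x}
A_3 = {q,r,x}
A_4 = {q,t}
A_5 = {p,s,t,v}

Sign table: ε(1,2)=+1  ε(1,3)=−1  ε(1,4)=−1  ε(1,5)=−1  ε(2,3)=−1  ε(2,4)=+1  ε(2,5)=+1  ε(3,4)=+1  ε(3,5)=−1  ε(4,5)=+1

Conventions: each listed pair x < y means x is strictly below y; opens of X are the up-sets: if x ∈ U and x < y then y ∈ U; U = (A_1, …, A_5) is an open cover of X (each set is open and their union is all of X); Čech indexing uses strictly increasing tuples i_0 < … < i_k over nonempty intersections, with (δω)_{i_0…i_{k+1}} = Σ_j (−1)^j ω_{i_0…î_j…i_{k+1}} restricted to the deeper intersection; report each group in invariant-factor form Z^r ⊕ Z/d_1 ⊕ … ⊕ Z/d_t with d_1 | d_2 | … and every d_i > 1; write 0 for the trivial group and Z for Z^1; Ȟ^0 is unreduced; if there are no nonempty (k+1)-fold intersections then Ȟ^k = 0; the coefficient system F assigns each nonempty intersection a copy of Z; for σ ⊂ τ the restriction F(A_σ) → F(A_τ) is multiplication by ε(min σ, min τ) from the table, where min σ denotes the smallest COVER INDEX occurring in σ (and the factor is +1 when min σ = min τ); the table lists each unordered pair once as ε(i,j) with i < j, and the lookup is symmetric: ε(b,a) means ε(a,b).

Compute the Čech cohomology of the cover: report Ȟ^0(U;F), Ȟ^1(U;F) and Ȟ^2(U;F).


Ȟ^0(U;F) ≅ Z, Ȟ^1(U;F) ≅ Z, Ȟ^2(U;F) ≅ 0

cover nerve:
  A12={u} A15={p} A23={x} A34={q} A45={t}
C dims 5,5; δ0: rk 4, SNF 1^4
Ȟ^0: (5−4)−0=1 ⇒ Z
Ȟ^1: (5−0)−4=1 ⇒ Z
Ȟ^2: (0−0)−0=0 ⇒ 0


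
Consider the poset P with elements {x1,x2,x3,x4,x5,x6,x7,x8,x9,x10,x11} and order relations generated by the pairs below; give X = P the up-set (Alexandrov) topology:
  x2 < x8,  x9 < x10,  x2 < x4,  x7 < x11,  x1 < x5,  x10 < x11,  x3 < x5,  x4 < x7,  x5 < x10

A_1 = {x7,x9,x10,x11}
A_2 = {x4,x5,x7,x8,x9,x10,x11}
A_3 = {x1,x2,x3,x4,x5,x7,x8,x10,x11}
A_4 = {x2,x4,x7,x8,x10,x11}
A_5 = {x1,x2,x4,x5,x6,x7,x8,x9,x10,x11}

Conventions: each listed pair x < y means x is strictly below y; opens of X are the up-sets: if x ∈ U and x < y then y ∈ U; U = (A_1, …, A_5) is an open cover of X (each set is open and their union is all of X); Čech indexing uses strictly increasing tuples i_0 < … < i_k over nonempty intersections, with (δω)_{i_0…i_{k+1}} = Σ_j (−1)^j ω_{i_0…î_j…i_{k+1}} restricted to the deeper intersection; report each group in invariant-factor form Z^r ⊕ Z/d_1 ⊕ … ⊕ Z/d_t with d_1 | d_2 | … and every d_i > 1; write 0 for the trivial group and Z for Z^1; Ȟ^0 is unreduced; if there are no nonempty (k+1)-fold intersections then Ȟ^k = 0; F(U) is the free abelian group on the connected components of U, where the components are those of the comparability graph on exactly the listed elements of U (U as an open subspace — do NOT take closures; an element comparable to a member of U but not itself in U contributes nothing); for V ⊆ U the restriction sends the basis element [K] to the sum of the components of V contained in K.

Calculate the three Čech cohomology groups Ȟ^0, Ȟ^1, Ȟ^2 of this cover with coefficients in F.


Ȟ^0 = Z^2, Ȟ^1 = 0 and Ȟ^2 = 0

nonempty intersections:
  A12={x7,x9,x10,x11} A13={x7,x10,x11} A14={x7,x10,x11} A15={x7,x9,x10,x11} A23={x4,x5,x7,x8,x10,x11} A24={x4,x7,x8,x10,x11} A25={x4,x5,x7,x8,x9,x10,x11} A34={x2,x4,x7,x8,x10,x11} A35={x1,x2,x4,x5,x7,x8,x10,x11} A45={x2,x4,x7,x8,x10,x11}
  A123={x7,x10,x11} A124={x7,x10,x11} A125={x7,x9,x10,x11} A134={x7,x10,x11} A135={x7,x10,x11} A145={x7,x10,x11} A234={x4,x7,x8,x10,x11} A235={x4,x5,x7,x8,x10,x11} A245={x4,x7,x8,x10,x11} A345={x2,x4,x7,x8,x10,x11}
  A1234={x7,x10,x11} A1235={x7,x10,x11} A1245={x7,x10,x11} A1345={x7,x10,x11} A2345={x4,x7,x8,x10,x11}
  A12345={x7,x10,x11}
components per intersection:
  A1: {x7,x9,x10,x11}
  A2: {x4,x5,x7,x9,x10,x11} {x8}
  A3: {x1,x2,x3,x4,x5,x7,x8,x10,x11}
  A4: {x2,x4,x7,x8,x10,x11}
  A5: {x1,x2,x4,x5,x7,x8,x9,x10,x11} {x6}
  A12: {x7,x9,x10,x11}
  A13: {x7,x10,x11}
  A14: {x7,x10,x11}
  A15: {x7,x9,x10,x11}
  A23: {x4,x5,x7,x10,x11} {x8}
  A24: {x4,x7,x10,x11} {x8}
  A25: {x4,x5,x7,x9,x10,x11} {x8}
  A34: {x2,x4,x7,x8,x10,x11}
  A35: {x1,x2,x4,x5,x7,x8,x10,x11}
  A45: {x2,x4,x7,x8,x10,x11}
  A123: {x7,x10,x11}
  A124: {x7,x10,x11}
  A125: {x7,x9,x10,x11}
  A134: {x7,x10,x11}
  A135: {x7,x10,x11}
  A145: {x7,x10,x11}
  A234: {x4,x7,x10,x11} {x8}
  A235: {x4,x5,x7,x10,x11} {x8}
  A245: {x4,x7,x10,x11} {x8}
  A345: {x2,x4,x7,x8,x10,x11}
  A1234: {x7,x10,x11}
  A1235: {x7,x10,x11}
  A1245: {x7,x10,x11}
  A1345: {x7,x10,x11}
  A2345: {x4,x7,x10,x11} {x8}
  A12345: {x7,x10,x11}
C dims 7,13,13,6; δ0: rk 5, SNF 1^5; δ1: rk 8, SNF 1^8; δ2: rk 5, SNF 1^5
Ȟ^0: (7−5)−0=2 ⇒ Z^2
Ȟ^1: (13−8)−5=0 ⇒ 0
Ȟ^2: (13−5)−8=0 ⇒ 0


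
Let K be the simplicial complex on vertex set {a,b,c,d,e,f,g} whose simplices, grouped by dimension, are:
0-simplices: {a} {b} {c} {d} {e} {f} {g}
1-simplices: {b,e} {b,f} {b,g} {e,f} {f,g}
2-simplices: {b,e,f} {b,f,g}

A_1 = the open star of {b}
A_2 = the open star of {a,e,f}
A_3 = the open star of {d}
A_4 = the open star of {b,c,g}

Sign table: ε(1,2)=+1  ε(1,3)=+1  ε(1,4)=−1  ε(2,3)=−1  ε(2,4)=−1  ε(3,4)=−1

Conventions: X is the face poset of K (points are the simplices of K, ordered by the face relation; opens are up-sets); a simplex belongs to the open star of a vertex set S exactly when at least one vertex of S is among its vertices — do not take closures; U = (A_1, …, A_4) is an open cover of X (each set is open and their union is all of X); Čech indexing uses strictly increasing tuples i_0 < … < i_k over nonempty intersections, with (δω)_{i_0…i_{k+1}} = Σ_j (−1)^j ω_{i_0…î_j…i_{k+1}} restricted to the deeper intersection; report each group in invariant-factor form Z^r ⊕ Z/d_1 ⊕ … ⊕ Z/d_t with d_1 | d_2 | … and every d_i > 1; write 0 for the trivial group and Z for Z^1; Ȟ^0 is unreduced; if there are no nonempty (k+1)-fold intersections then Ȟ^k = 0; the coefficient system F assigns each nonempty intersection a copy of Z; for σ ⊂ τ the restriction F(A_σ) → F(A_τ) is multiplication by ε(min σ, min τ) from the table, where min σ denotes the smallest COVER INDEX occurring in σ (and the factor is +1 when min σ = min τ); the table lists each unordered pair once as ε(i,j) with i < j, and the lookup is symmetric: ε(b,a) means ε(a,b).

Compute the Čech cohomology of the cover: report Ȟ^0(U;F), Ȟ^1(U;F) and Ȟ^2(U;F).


nerve simplices:
  A1={{b},{b,e},{b,f},{b,g},{b,e,f},{b,f,g}} A2={{a},{e},{f},{b,e},{b,f},{e,f},{f,g},{b,e,f},{b,f,g}} A3={{d}} A4={{b},{c},{g},{b,e},{b,f},{b,g},{f,g},{b,e,f},{b,f,g}}
  A12={{b,e},{b,f},{b,e,f},{b,f,g}} A14={{b},{b,e},{b,f},{b,g},{b,e,f},{b,f,g}} A24={{b,e},{b,f},{f,g},{b,e,f},{b,f,g}}
  A124={{b,e},{b,f},{b,e,f},{b,f,g}}
C dims 4,3,1; δ0: rk 2, SNF 1^2; δ1: rk 1, SNF 1^1
degree 0: 4−2−0 = 2 → Ȟ^0 ≅ Z^2
degree 1: 3−1−2 = 0 → Ȟ^1 ≅ 0
degree 2: 1−0−1 = 0 → Ȟ^2 ≅ 0

Ȟ^0 = Z^2,  Ȟ^1 = 0,  Ȟ^2 = 0
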